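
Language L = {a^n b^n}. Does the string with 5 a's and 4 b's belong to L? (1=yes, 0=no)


Language requires equal numbers of a's and b's
PDA pushes for each 'a', pops for each 'b'
Number of a's = 5
Number of b's = 4
5 != 4 -> Reject

0


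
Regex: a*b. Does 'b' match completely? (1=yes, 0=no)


Pattern: a*b
String: 'b'
Pattern requires: zero or more 'a's followed by exactly one 'b'
Found 0 leading 'a's
Remaining: 'b'
Remaining is exactly 'b' -> match
Result: 1

1


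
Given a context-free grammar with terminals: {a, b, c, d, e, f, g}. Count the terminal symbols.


Terminal symbols: a, b, c, d, e, f, g
Counting each: a (#1), b (#2), c (#3), d (#4), e (#5), f (#6), g (#7)
Total = 7

7


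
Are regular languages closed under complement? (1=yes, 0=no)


Regular languages are closed under all standard operations:
- Union: Yes (product construction)
- Intersection: Yes (product construction)
- Complement: Yes (swap accept/reject)
- Concatenation: Yes (NFA construction)
Operation: complement -> Closed

1


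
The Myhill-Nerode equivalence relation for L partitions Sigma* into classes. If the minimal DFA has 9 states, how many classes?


Myhill-Nerode theorem:
Number of equivalence classes = number of states in minimal DFA
Minimal DFA states = 9
Therefore equivalence classes = 9

9


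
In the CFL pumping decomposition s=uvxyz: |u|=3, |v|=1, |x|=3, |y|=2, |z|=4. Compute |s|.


|s| = |u| + |v| + |x| + |y| + |z|
= 3 + 1 + 3 + 2 + 4
= 4 + 3 + 6
= 7 + 6
= 13

13


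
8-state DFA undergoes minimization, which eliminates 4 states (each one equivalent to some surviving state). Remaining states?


Original DFA: 8 states
Redundant states removed: 4
Minimized states = original - removed
= 8 - 4
= 4

4


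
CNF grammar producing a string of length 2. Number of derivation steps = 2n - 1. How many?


Chomsky Normal Form derivation:
String length n = 2
Each step either:
  - Splits a nonterminal into two (n-1 such steps)
  - Converts a nonterminal to terminal (n such steps)
Total = (n-1) + n = 2n - 1
= 2(2) - 1
= 4 - 1
= 3

3


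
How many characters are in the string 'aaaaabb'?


String: 'aaaaabb'
Counting characters:
  'a' appears 5 time(s)
  'b' appears 2 time(s)
Total length = 5 + 2 = 7

7


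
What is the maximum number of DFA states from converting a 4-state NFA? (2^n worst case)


NFA has 4 states
Subset construction: each DFA state = subset of NFA states
Maximum subsets = 2^4
2^4 = 16

16


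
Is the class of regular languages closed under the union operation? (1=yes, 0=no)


Regular languages are closed under:
- Union (DFA product construction)
- Intersection (DFA product construction)
- Complement (swap accept/reject states)
- Concatenation (NFA construction)
- Kleene star (NFA construction)
union is in this list
Therefore: closed

1


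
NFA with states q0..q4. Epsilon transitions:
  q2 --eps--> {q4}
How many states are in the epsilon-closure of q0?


Starting from q0
Initialize closure = {q0}
q0 has no outgoing epsilon transitions -> nothing to add
Final closure: {q0}
Size = 1

1


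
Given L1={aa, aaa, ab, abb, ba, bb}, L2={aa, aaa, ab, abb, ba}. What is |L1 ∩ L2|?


L1 = {aa, aaa, ab, abb, ba, bb}
L2 = {aa, aaa, ab, abb, ba}
Checking each string in L1 against L2:
  'aa': in L2? Yes
  'aaa': in L2? Yes
  'ab': in L2? Yes
  'abb': in L2? Yes
  'ba': in L2? Yes
  'bb': in L2? No
Intersection = {aa, aaa, ab, abb, ba}
|L1 ∩ L2| = 5

5


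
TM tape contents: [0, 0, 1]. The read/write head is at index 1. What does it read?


Tape: [0, 0, 1]
Positions: 0 1 2
Values:    0 0 1
Head at position 1
tape[1] = 0

0


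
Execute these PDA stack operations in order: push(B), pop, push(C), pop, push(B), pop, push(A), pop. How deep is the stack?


Tracing stack operations:
  push(B) -> stack = [B], depth=1
  pop -> removed B, stack = [], depth=0
  push(C) -> stack = [C], depth=1
  pop -> removed C, stack = [], depth=0
  push(B) -> stack = [B], depth=1
  pop -> removed B, stack = [], depth=0
  push(A) -> stack = [A], depth=1
  pop -> removed A, stack = [], depth=0
Final depth = 0

0


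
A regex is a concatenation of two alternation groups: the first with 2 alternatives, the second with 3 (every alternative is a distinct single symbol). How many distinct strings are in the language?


First group: 2 alternatives
Second group: 3 alternatives
Concatenation: each choice from group 1 pairs with each from group 2
Total = 2 x 3 = 6

6


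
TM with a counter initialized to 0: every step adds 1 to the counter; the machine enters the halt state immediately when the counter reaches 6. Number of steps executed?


Counter starts at 0. Counting sequence:
  Step 1: counter = 1
  Step 2: counter = 2
  Step 3: counter = 3
  Step 4: counter = 4
  Step 5: counter = 5
  Step 6: counter = 6
Counter reached 6 -> halt
Total steps = 6

6


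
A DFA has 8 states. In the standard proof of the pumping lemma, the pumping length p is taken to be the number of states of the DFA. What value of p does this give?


Pumping lemma for regular languages (standard proof):
Take p = |Q|, the number of DFA states.
Any string of length >= |Q| passes through |Q|+1 states while reading its first |Q| symbols,
so by pigeonhole some state repeats, giving the loop that can be pumped.
Here |Q| = 8
Therefore the proof uses p = 8

8


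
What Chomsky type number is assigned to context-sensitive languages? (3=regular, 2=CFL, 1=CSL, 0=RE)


Chomsky hierarchy levels:
  Type 3: Regular (DFA/NFA/regex)
  Type 2: Context-free (PDA)
  Type 1: Context-sensitive
  Type 0: Recursively enumerable (TM)
'context-sensitive' corresponds to Type 1

1


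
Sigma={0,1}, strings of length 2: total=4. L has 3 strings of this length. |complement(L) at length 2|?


Alphabet: {0,1}
String length: 2
Total strings of length 2 = 2^2 = 4
Strings in L = 3
Complement = total - |L|
= 4 - 3
= 1

1


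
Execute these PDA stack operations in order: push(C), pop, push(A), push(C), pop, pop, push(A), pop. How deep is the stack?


Tracing stack operations:
  push(C) -> stack = [C], depth=1
  pop -> removed C, stack = [], depth=0
  push(A) -> stack = [A], depth=1
  push(C) -> stack = [A,C], depth=2
  pop -> removed C, stack = [A], depth=1
  pop -> removed A, stack = [], depth=0
  push(A) -> stack = [A], depth=1
  pop -> removed A, stack = [], depth=0
Final depth = 0

0


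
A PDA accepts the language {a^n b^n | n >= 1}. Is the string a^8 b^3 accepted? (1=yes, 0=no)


Language requires equal numbers of a's and b's
PDA pushes for each 'a', pops for each 'b'
Number of a's = 8
Number of b's = 3
8 != 3 -> Reject

0


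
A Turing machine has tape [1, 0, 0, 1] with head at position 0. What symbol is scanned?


Tape: [1, 0, 0, 1]
Positions: 0 1 2 3
Values:    1 0 0 1
Head at position 0
tape[0] = 1

1


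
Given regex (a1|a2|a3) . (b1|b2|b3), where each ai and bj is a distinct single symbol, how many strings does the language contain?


First group: 3 alternatives
Second group: 3 alternatives
Concatenation: each choice from group 1 pairs with each from group 2
Total = 3 x 3 = 9

9


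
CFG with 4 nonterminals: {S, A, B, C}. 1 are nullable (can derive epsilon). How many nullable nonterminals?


Nonterminals: {S, A, B, C}
A nonterminal is nullable if it can derive epsilon
Counting nullable nonterminals: 1
Total nullable = 1

1


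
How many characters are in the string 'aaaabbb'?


String: 'aaaabbb'
Counting characters:
  'a' appears 4 time(s)
  'b' appears 3 time(s)
Total length = 4 + 3 = 7

7


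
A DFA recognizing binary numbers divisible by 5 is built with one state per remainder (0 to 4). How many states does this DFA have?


Divisibility by 5 is tracked via the remainder mod 5: 0, 1, ..., 4
The construction assigns one state to each remainder
Number of remainders = 5

5


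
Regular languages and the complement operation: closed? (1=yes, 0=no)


Regular languages are closed under all standard operations:
- Union: Yes (product construction)
- Intersection: Yes (product construction)
- Complement: Yes (swap accept/reject)
- Concatenation: Yes (NFA construction)
Operation: complement -> Closed

1


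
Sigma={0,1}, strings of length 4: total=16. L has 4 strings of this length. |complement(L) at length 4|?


Alphabet: {0,1}
String length: 4
Total strings of length 4 = 2^4 = 16
Strings in L = 4
Complement = total - |L|
= 16 - 4
= 12

12


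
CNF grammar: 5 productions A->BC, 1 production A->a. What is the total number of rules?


CNF allows two rule forms:
  A -> BC (binary): 5 rules
  A -> a (terminal): 1 rule
Total = 5 + 1 = 6

6


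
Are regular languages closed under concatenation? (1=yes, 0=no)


Regular languages are closed under:
- Union (DFA product construction)
- Intersection (DFA product construction)
- Complement (swap accept/reject states)
- Concatenation (NFA construction)
- Kleene star (NFA construction)
concatenation is in this list
Therefore: closed

1


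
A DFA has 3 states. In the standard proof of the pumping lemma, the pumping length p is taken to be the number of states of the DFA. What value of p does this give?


Pumping lemma for regular languages (standard proof):
Take p = |Q|, the number of DFA states.
Any string of length >= |Q| passes through |Q|+1 states while reading its first |Q| symbols,
so by pigeonhole some state repeats, giving the loop that can be pumped.
Here |Q| = 3
Therefore the proof uses p = 3

3


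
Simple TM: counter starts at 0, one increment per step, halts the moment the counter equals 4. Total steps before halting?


Counter starts at 0. Counting sequence:
  Step 1: counter = 1
  Step 2: counter = 2
  Step 3: counter = 3
  Step 4: counter = 4
Counter reached 4 -> halt
Total steps = 4

4


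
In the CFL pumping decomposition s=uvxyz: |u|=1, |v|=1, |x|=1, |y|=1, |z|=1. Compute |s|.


|s| = |u| + |v| + |x| + |y| + |z|
= 1 + 1 + 1 + 1 + 1
= 2 + 1 + 2
= 3 + 2
= 5

5


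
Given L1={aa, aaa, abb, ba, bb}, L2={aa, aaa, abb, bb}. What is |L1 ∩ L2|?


L1 = {aa, aaa, abb, ba, bb}
L2 = {aa, aaa, abb, bb}
Checking each string in L1 against L2:
  'aa': in L2? Yes
  'aaa': in L2? Yes
  'abb': in L2? Yes
  'ba': in L2? No
  'bb': in L2? Yes
Intersection = {aa, aaa, abb, bb}
|L1 ∩ L2| = 4

4


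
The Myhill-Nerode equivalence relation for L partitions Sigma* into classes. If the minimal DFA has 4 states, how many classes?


Myhill-Nerode theorem:
Number of equivalence classes = number of states in minimal DFA
Minimal DFA states = 4
Therefore equivalence classes = 4

4


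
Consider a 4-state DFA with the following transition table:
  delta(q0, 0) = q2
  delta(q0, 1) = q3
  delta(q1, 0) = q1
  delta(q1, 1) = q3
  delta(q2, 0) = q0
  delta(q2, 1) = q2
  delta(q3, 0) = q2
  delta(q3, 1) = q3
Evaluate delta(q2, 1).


Looking up transition function:
delta(q2, 1) in the table
Row: q2, Column: 1
Result: q2

q2


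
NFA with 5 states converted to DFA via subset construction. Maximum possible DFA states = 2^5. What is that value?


NFA has 5 states
Subset construction: each DFA state = subset of NFA states
Maximum subsets = 2^5
2^5 = 32

32


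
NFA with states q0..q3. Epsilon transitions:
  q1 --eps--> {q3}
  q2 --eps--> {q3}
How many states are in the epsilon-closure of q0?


Starting from q0
Initialize closure = {q0}
q0 has no outgoing epsilon transitions -> nothing to add
Final closure: {q0}
Size = 1

1


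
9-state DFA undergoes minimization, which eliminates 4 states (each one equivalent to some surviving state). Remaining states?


Original DFA: 9 states
Redundant states removed: 4
Minimized states = original - removed
= 9 - 4
= 5

5


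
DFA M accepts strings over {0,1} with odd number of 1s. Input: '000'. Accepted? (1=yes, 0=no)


DFA has 2 states: q_even (start, accept=no) and q_odd
Processing string '000' character by character:
  Position 0: read '0', 1-count=0 -> q_even (no change)
  Position 1: read '0', 1-count=0 -> q_even (no change)
  Position 2: read '0', 1-count=0 -> q_even (no change)
Final state: q_even, total 1s = 0 (even); the DFA requires an odd count -> reject

0


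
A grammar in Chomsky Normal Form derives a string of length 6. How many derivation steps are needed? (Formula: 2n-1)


Chomsky Normal Form derivation:
String length n = 6
Each step either:
  - Splits a nonterminal into two (n-1 such steps)
  - Converts a nonterminal to terminal (n such steps)
Total = (n-1) + n = 2n - 1
= 2(6) - 1
= 12 - 1
= 11

11


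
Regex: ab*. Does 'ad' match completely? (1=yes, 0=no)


Pattern: ab*
String: 'ad'
Pattern requires: exactly one 'a' followed by zero or more 'b's
First char is 'a' -> OK
Rest 'd': all b's? No
Result: 0

0


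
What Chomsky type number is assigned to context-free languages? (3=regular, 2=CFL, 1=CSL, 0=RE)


Chomsky hierarchy levels:
  Type 3: Regular (DFA/NFA/regex)
  Type 2: Context-free (PDA)
  Type 1: Context-sensitive
  Type 0: Recursively enumerable (TM)
'context-free' corresponds to Type 2

2


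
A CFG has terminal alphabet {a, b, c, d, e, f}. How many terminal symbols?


Terminal symbols: a, b, c, d, e, f
Counting each: a (#1), b (#2), c (#3), d (#4), e (#5), f (#6)
Total = 6

6


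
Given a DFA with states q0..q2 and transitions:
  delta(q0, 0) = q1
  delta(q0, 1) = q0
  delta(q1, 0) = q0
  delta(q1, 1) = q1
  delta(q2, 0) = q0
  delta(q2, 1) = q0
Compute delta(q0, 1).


Looking up transition function:
delta(q0, 1) in the table
Row: q0, Column: 1
Result: q0

q0


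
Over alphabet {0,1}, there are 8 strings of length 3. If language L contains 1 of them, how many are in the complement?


Alphabet: {0,1}
String length: 3
Total strings of length 3 = 2^3 = 8
Strings in L = 1
Complement = total - |L|
= 8 - 1
= 7

7


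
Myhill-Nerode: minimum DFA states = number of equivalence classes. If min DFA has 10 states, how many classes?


Myhill-Nerode theorem:
Number of equivalence classes = number of states in minimal DFA
Minimal DFA states = 10
Therefore equivalence classes = 10

10


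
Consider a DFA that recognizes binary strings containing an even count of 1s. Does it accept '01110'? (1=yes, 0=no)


DFA has 2 states: q_even (start, accept=yes) and q_odd
Processing string '01110' character by character:
  Position 0: read '0', 1-count=0 -> q_even (no change)
  Position 1: read '1', 1-count=1 -> q_odd
  Position 2: read '1', 1-count=2 -> q_even
  Position 3: read '1', 1-count=3 -> q_odd
  Position 4: read '0', 1-count=3 -> q_odd (no change)
Final state: q_odd, total 1s = 3 (odd); the DFA requires an even count -> reject

0


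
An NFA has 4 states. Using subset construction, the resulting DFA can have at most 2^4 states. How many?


NFA has 4 states
Subset construction: each DFA state = subset of NFA states
Maximum subsets = 2^4
2^4 = 16

16


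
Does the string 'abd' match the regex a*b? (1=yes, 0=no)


Pattern: a*b
String: 'abd'
Pattern requires: zero or more 'a's followed by exactly one 'b'
Found 1 leading 'a's
Remaining: 'bd'
Remaining is not 'b' -> no match
Result: 0

0


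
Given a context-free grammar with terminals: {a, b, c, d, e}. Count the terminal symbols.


Terminal symbols: a, b, c, d, e
Counting each: a (#1), b (#2), c (#3), d (#4), e (#5)
Total = 5

5


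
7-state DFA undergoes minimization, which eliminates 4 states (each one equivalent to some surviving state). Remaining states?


Original DFA: 7 states
Redundant states removed: 4
Minimized states = original - removed
= 7 - 4
= 3

3


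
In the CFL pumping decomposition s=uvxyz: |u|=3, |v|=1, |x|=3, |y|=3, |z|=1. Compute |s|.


|s| = |u| + |v| + |x| + |y| + |z|
= 3 + 1 + 3 + 3 + 1
= 4 + 3 + 4
= 7 + 4
= 11

11


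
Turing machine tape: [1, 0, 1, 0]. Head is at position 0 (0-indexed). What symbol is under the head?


Tape: [1, 0, 1, 0]
Positions: 0 1 2 3
Values:    1 0 1 0
Head at position 0
tape[0] = 1

1


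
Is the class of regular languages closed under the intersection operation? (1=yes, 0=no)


Regular languages are closed under:
- Union (DFA product construction)
- Intersection (DFA product construction)
- Complement (swap accept/reject states)
- Concatenation (NFA construction)
- Kleene star (NFA construction)
intersection is in this list
Therefore: closed

1


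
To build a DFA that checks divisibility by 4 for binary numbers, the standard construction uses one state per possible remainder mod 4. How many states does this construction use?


Divisibility by 4 is tracked via the remainder mod 4: 0, 1, ..., 3
The construction assigns one state to each remainder
Number of remainders = 4

4


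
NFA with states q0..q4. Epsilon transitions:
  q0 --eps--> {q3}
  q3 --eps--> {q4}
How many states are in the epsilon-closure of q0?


Starting from q0
Initialize closure = {q0}
Follow epsilon from q0 -> add q3
Follow epsilon from q3 -> add q4
Final closure: {q0, q3, q4}
Size = 3

3


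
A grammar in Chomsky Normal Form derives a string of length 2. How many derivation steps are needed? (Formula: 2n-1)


Chomsky Normal Form derivation:
String length n = 2
Each step either:
  - Splits a nonterminal into two (n-1 such steps)
  - Converts a nonterminal to terminal (n such steps)
Total = (n-1) + n = 2n - 1
= 2(2) - 1
= 4 - 1
= 3

3


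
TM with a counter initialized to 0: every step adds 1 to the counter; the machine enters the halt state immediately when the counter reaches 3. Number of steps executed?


Counter starts at 0. Counting sequence:
  Step 1: counter = 1
  Step 2: counter = 2
  Step 3: counter = 3
Counter reached 3 -> halt
Total steps = 3

3


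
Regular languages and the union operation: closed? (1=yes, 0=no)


Regular languages are closed under all standard operations:
- Union: Yes (product construction)
- Intersection: Yes (product construction)
- Complement: Yes (swap accept/reject)
- Concatenation: Yes (NFA construction)
Operation: union -> Closed

1


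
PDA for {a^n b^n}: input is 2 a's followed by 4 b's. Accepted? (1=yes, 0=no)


Language requires equal numbers of a's and b's
PDA pushes for each 'a', pops for each 'b'
Number of a's = 2
Number of b's = 4
2 != 4 -> Reject

0


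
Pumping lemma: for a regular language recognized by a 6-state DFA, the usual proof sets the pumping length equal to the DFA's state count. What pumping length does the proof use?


Pumping lemma for regular languages (standard proof):
Take p = |Q|, the number of DFA states.
Any string of length >= |Q| passes through |Q|+1 states while reading its first |Q| symbols,
so by pigeonhole some state repeats, giving the loop that can be pumped.
Here |Q| = 6
Therefore the proof uses p = 6

6


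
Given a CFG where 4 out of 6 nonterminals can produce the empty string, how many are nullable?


Nonterminals: {S, A, B, C, D, E}
A nonterminal is nullable if it can derive epsilon
Counting nullable nonterminals: 4
Total nullable = 4

4


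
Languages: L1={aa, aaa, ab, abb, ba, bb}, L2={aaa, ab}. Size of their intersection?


L1 = {aa, aaa, ab, abb, ba, bb}
L2 = {aaa, ab}
Checking each string in L1 against L2:
  'aa': in L2? No
  'aaa': in L2? Yes
  'ab': in L2? Yes
  'abb': in L2? No
  'ba': in L2? No
  'bb': in L2? No
Intersection = {aaa, ab}
|L1 ∩ L2| = 2

2


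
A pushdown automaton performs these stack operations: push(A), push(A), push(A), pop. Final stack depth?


Tracing stack operations:
  push(A) -> stack = [A], depth=1
  push(A) -> stack = [A,A], depth=2
  push(A) -> stack = [A,A,A], depth=3
  pop -> removed A, stack = [A,A], depth=2
Final depth = 2

2


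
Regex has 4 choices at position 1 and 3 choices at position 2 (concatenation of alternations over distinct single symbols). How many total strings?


First group: 4 alternatives
Second group: 3 alternatives
Concatenation: each choice from group 1 pairs with each from group 2
Total = 4 x 3 = 12

12


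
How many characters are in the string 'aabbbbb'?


String: 'aabbbbb'
Counting characters:
  'a' appears 2 time(s)
  'b' appears 5 time(s)
Total length = 2 + 5 = 7

7


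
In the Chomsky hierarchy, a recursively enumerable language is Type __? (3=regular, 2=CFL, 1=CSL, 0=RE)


Chomsky hierarchy levels:
  Type 3: Regular (DFA/NFA/regex)
  Type 2: Context-free (PDA)
  Type 1: Context-sensitive
  Type 0: Recursively enumerable (TM)
'recursively enumerable' corresponds to Type 0

0


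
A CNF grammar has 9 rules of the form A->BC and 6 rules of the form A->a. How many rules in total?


CNF allows two rule forms:
  A -> BC (binary): 9 rules
  A -> a (terminal): 6 rules
Total = 9 + 6 = 15

15


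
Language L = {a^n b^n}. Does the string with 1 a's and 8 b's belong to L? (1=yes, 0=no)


Language requires equal numbers of a's and b's
PDA pushes for each 'a', pops for each 'b'
Number of a's = 1
Number of b's = 8
1 != 8 -> Reject

0


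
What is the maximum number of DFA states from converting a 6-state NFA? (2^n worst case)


NFA has 6 states
Subset construction: each DFA state = subset of NFA states
Maximum subsets = 2^6
2^6 = 64

64


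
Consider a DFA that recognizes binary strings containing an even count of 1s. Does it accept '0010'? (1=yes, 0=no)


DFA has 2 states: q_even (start, accept=yes) and q_odd
Processing string '0010' character by character:
  Position 0: read '0', 1-count=0 -> q_even (no change)
  Position 1: read '0', 1-count=0 -> q_even (no change)
  Position 2: read '1', 1-count=1 -> q_odd
  Position 3: read '0', 1-count=1 -> q_odd (no change)
Final state: q_odd, total 1s = 1 (odd); the DFA requires an even count -> reject

0


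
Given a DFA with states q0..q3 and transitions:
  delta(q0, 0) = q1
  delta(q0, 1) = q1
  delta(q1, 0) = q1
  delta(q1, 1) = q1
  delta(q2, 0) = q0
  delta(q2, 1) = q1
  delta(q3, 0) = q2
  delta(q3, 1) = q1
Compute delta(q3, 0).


Looking up transition function:
delta(q3, 0) in the table
Row: q3, Column: 0
Result: q2

q2


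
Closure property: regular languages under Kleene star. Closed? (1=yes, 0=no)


Regular languages are closed under:
- Union (DFA product construction)
- Intersection (DFA product construction)
- Complement (swap accept/reject states)
- Concatenation (NFA construction)
- Kleene star (NFA construction)
Kleene star is in this list
Therefore: closed

1


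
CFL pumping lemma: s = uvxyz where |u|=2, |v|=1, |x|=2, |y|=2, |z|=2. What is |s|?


|s| = |u| + |v| + |x| + |y| + |z|
= 2 + 1 + 2 + 2 + 2
= 3 + 2 + 4
= 5 + 4
= 9

9


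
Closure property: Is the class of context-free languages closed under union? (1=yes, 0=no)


CFL closure properties:
  Closed under: union, concatenation, Kleene star
  NOT closed under: intersection, complement
Operation 'union' is in closed list -> Yes (closed)

1


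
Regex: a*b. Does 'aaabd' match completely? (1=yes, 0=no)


Pattern: a*b
String: 'aaabd'
Pattern requires: zero or more 'a's followed by exactly one 'b'
Found 3 leading 'a's
Remaining: 'bd'
Remaining is not 'b' -> no match
Result: 0

0


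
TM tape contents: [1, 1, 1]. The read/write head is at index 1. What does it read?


Tape: [1, 1, 1]
Positions: 0 1 2
Values:    1 1 1
Head at position 1
tape[1] = 1

1


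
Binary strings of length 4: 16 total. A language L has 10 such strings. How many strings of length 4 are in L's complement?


Alphabet: {0,1}
String length: 4
Total strings of length 4 = 2^4 = 16
Strings in L = 10
Complement = total - |L|
= 16 - 10
= 6

6


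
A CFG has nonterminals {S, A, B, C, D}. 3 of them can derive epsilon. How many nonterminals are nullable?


Nonterminals: {S, A, B, C, D}
A nonterminal is nullable if it can derive epsilon
Counting nullable nonterminals: 3
Total nullable = 3

3


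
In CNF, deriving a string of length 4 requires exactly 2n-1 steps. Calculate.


Chomsky Normal Form derivation:
String length n = 4
Each step either:
  - Splits a nonterminal into two (n-1 such steps)
  - Converts a nonterminal to terminal (n such steps)
Total = (n-1) + n = 2n - 1
= 2(4) - 1
= 8 - 1
= 7

7


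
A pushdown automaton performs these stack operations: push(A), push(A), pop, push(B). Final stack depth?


Tracing stack operations:
  push(A) -> stack = [A], depth=1
  push(A) -> stack = [A,A], depth=2
  pop -> removed A, stack = [A], depth=1
  push(B) -> stack = [A,B], depth=2
Final depth = 2

2


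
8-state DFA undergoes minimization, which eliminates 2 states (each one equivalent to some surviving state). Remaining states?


Original DFA: 8 states
Redundant states removed: 2
Minimized states = original - removed
= 8 - 2
= 6

6


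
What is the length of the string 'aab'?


String: 'aab'
Counting characters:
  'a' appears 2 time(s)
  'b' appears 1 time(s)
Total length = 2 + 1 = 3

3


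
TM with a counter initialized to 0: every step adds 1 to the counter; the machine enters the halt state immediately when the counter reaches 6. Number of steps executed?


Counter starts at 0. Counting sequence:
  Step 1: counter = 1
  Step 2: counter = 2
  Step 3: counter = 3
  Step 4: counter = 4
  Step 5: counter = 5
  Step 6: counter = 6
Counter reached 6 -> halt
Total steps = 6

6


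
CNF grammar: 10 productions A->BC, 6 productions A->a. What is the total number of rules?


CNF allows two rule forms:
  A -> BC (binary): 10 rules
  A -> a (terminal): 6 rules
Total = 10 + 6 = 16

16


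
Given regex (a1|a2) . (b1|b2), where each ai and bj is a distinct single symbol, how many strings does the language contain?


First group: 2 alternatives
Second group: 2 alternatives
Concatenation: each choice from group 1 pairs with each from group 2
Total = 2 x 2 = 4

4


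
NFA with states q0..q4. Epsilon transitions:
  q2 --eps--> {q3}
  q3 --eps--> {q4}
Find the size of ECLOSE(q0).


Starting from q0
Initialize closure = {q0}
q0 has no outgoing epsilon transitions -> nothing to add
Final closure: {q0}
Size = 1

1


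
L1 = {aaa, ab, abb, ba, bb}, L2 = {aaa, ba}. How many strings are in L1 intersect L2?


L1 = {aaa, ab, abb, ba, bb}
L2 = {aaa, ba}
Checking each string in L1 against L2:
  'aaa': in L2? Yes
  'ab': in L2? No
  'abb': in L2? No
  'ba': in L2? Yes
  'bb': in L2? No
Intersection = {aaa, ba}
|L1 ∩ L2| = 2

2


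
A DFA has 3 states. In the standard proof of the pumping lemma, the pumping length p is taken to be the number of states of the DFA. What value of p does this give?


Pumping lemma for regular languages (standard proof):
Take p = |Q|, the number of DFA states.
Any string of length >= |Q| passes through |Q|+1 states while reading its first |Q| symbols,
so by pigeonhole some state repeats, giving the loop that can be pumped.
Here |Q| = 3
Therefore the proof uses p = 3

3


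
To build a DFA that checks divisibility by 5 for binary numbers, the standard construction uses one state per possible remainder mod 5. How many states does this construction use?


Divisibility by 5 is tracked via the remainder mod 5: 0, 1, ..., 4
The construction assigns one state to each remainder
Number of remainders = 5

5


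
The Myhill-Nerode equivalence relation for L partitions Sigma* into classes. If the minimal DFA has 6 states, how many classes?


Myhill-Nerode theorem:
Number of equivalence classes = number of states in minimal DFA
Minimal DFA states = 6
Therefore equivalence classes = 6

6


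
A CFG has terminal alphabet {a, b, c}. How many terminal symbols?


Terminal symbols: a, b, c
Counting each: a (#1), b (#2), c (#3)
Total = 3

3


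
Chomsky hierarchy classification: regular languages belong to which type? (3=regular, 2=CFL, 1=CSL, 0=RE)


Chomsky hierarchy levels:
  Type 3: Regular (DFA/NFA/regex)
  Type 2: Context-free (PDA)
  Type 1: Context-sensitive
  Type 0: Recursively enumerable (TM)
'regular' corresponds to Type 3

3


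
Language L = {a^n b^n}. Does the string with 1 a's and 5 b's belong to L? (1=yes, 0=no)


Language requires equal numbers of a's and b's
PDA pushes for each 'a', pops for each 'b'
Number of a's = 1
Number of b's = 5
1 != 5 -> Reject

0


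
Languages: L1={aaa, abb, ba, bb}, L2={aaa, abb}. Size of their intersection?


L1 = {aaa, abb, ba, bb}
L2 = {aaa, abb}
Checking each string in L1 against L2:
  'aaa': in L2? Yes
  'abb': in L2? Yes
  'ba': in L2? No
  'bb': in L2? No
Intersection = {aaa, abb}
|L1 ∩ L2| = 2

2


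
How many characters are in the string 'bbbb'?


String: 'bbbb'
Counting characters:
  'b' appears 4 time(s)
Total length = 0 + 4 = 4

4


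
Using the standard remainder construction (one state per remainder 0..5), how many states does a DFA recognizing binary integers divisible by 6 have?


Divisibility by 6 is tracked via the remainder mod 6: 0, 1, ..., 5
The construction assigns one state to each remainder
Number of remainders = 6

6


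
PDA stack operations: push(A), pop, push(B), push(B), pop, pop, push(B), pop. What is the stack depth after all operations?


Tracing stack operations:
  push(A) -> stack = [A], depth=1
  pop -> removed A, stack = [], depth=0
  push(B) -> stack = [B], depth=1
  push(B) -> stack = [B,B], depth=2
  pop -> removed B, stack = [B], depth=1
  pop -> removed B, stack = [], depth=0
  push(B) -> stack = [B], depth=1
  pop -> removed B, stack = [], depth=0
Final depth = 0

0


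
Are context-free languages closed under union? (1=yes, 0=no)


CFL closure properties:
  Closed under: union, concatenation, Kleene star
  NOT closed under: intersection, complement
Operation 'union' is in closed list -> Yes (closed)

1


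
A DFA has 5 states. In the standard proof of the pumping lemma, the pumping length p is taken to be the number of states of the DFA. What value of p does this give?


Pumping lemma for regular languages (standard proof):
Take p = |Q|, the number of DFA states.
Any string of length >= |Q| passes through |Q|+1 states while reading its first |Q| symbols,
so by pigeonhole some state repeats, giving the loop that can be pumped.
Here |Q| = 5
Therefore the proof uses p = 5

5


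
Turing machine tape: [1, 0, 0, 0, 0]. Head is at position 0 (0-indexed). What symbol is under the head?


Tape: [1, 0, 0, 0, 0]
Positions: 0 1 2 3 4
Values:    1 0 0 0 0
Head at position 0
tape[0] = 1

1


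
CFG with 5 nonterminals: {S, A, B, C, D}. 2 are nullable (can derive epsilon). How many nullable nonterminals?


Nonterminals: {S, A, B, C, D}
A nonterminal is nullable if it can derive epsilon
Counting nullable nonterminals: 2
Total nullable = 2

2


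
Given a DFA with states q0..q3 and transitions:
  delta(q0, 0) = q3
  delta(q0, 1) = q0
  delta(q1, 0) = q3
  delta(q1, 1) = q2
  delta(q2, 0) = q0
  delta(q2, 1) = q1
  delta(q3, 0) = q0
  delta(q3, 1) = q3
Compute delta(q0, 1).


Looking up transition function:
delta(q0, 1) in the table
Row: q0, Column: 1
Result: q0

q0


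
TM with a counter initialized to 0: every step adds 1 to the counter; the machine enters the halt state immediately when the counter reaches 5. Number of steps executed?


Counter starts at 0. Counting sequence:
  Step 1: counter = 1
  Step 2: counter = 2
  Step 3: counter = 3
  Step 4: counter = 4
  Step 5: counter = 5
Counter reached 5 -> halt
Total steps = 5

5


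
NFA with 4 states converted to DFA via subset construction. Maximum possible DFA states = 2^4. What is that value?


NFA has 4 states
Subset construction: each DFA state = subset of NFA states
Maximum subsets = 2^4
2^4 = 16

16


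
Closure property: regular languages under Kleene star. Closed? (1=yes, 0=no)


Regular languages are closed under:
- Union (DFA product construction)
- Intersection (DFA product construction)
- Complement (swap accept/reject states)
- Concatenation (NFA construction)
- Kleene star (NFA construction)
Kleene star is in this list
Therefore: closed

1


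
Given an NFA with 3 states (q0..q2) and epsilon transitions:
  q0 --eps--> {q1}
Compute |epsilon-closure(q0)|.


Starting from q0
Initialize closure = {q0}
Follow epsilon from q0 -> add q1
Final closure: {q0, q1}
Size = 2

2


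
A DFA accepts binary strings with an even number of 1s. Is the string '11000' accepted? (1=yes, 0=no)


DFA has 2 states: q_even (start, accept=yes) and q_odd
Processing string '11000' character by character:
  Position 0: read '1', 1-count=1 -> q_odd
  Position 1: read '1', 1-count=2 -> q_even
  Position 2: read '0', 1-count=2 -> q_even (no change)
  Position 3: read '0', 1-count=2 -> q_even (no change)
  Position 4: read '0', 1-count=2 -> q_even (no change)
Final state: q_even, total 1s = 2 (even); the DFA requires an even count -> accept

1


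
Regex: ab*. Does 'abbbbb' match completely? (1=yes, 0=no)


Pattern: ab*
String: 'abbbbb'
Pattern requires: exactly one 'a' followed by zero or more 'b's
First char is 'a' -> OK
Rest 'bbbbb': all b's? Yes
Result: 1

1


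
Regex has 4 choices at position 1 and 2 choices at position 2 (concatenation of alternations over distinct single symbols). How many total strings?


First group: 4 alternatives
Second group: 2 alternatives
Concatenation: each choice from group 1 pairs with each from group 2
Total = 4 x 2 = 8

8


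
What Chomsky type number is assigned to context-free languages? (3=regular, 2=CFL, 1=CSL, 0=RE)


Chomsky hierarchy levels:
  Type 3: Regular (DFA/NFA/regex)
  Type 2: Context-free (PDA)
  Type 1: Context-sensitive
  Type 0: Recursively enumerable (TM)
'context-free' corresponds to Type 2

2


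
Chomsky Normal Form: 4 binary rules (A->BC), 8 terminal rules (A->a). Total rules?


CNF allows two rule forms:
  A -> BC (binary): 4 rules
  A -> a (terminal): 8 rules
Total = 4 + 8 = 12

12


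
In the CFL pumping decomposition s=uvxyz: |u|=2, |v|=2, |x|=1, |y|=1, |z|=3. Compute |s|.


|s| = |u| + |v| + |x| + |y| + |z|
= 2 + 2 + 1 + 1 + 3
= 4 + 1 + 4
= 5 + 4
= 9

9


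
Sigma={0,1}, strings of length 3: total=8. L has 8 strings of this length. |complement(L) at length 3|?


Alphabet: {0,1}
String length: 3
Total strings of length 3 = 2^3 = 8
Strings in L = 8
Complement = total - |L|
= 8 - 8
= 0

0


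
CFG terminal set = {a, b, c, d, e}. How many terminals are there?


Terminal symbols: a, b, c, d, e
Counting each: a (#1), b (#2), c (#3), d (#4), e (#5)
Total = 5

5


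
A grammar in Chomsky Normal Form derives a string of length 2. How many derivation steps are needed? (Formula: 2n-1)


Chomsky Normal Form derivation:
String length n = 2
Each step either:
  - Splits a nonterminal into two (n-1 such steps)
  - Converts a nonterminal to terminal (n such steps)
Total = (n-1) + n = 2n - 1
= 2(2) - 1
= 4 - 1
= 3

3


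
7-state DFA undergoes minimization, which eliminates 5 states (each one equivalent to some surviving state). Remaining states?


Original DFA: 7 states
Redundant states removed: 5
Minimized states = original - removed
= 7 - 5
= 2

2


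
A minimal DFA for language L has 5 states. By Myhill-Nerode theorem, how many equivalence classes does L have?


Myhill-Nerode theorem:
Number of equivalence classes = number of states in minimal DFA
Minimal DFA states = 5
Therefore equivalence classes = 5

5


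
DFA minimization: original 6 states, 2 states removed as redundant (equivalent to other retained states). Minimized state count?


Original DFA: 6 states
Redundant states removed: 2
Minimized states = original - removed
= 6 - 2
= 4

4


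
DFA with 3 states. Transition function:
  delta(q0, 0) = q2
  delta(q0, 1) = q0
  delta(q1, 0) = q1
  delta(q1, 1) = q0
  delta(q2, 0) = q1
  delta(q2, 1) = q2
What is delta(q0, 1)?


Looking up transition function:
delta(q0, 1) in the table
Row: q0, Column: 1
Result: q0

q0


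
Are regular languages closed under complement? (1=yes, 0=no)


Regular languages are closed under:
- Union (DFA product construction)
- Intersection (DFA product construction)
- Complement (swap accept/reject states)
- Concatenation (NFA construction)
- Kleene star (NFA construction)
complement is in this list
Therefore: closed

1


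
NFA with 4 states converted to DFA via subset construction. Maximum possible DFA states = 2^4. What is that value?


NFA has 4 states
Subset construction: each DFA state = subset of NFA states
Maximum subsets = 2^4
2^4 = 16

16


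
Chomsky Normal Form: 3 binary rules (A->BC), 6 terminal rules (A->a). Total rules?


CNF allows two rule forms:
  A -> BC (binary): 3 rules
  A -> a (terminal): 6 rules
Total = 3 + 6 = 9

9


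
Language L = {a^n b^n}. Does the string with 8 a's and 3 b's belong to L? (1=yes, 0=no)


Language requires equal numbers of a's and b's
PDA pushes for each 'a', pops for each 'b'
Number of a's = 8
Number of b's = 3
8 != 3 -> Reject

0


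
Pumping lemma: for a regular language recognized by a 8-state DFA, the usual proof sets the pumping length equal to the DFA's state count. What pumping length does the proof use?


Pumping lemma for regular languages (standard proof):
Take p = |Q|, the number of DFA states.
Any string of length >= |Q| passes through |Q|+1 states while reading its first |Q| symbols,
so by pigeonhole some state repeats, giving the loop that can be pumped.
Here |Q| = 8
Therefore the proof uses p = 8

8


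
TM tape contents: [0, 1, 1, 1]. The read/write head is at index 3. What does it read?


Tape: [0, 1, 1, 1]
Positions: 0 1 2 3
Values:    0 1 1 1
Head at position 3
tape[3] = 1

1


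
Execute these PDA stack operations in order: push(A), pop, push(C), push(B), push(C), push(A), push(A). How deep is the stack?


Tracing stack operations:
  push(A) -> stack = [A], depth=1
  pop -> removed A, stack = [], depth=0
  push(C) -> stack = [C], depth=1
  push(B) -> stack = [C,B], depth=2
  push(C) -> stack = [C,B,C], depth=3
  push(A) -> stack = [C,B,C,A], depth=4
  push(A) -> stack = [C,B,C,A,A], depth=5
Final depth = 5

5


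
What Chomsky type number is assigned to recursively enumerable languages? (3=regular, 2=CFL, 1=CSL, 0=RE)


Chomsky hierarchy levels:
  Type 3: Regular (DFA/NFA/regex)
  Type 2: Context-free (PDA)
  Type 1: Context-sensitive
  Type 0: Recursively enumerable (TM)
'recursively enumerable' corresponds to Type 0

0


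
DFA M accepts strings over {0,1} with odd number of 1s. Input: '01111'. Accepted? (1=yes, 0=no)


DFA has 2 states: q_even (start, accept=no) and q_odd
Processing string '01111' character by character:
  Position 0: read '0', 1-count=0 -> q_even (no change)
  Position 1: read '1', 1-count=1 -> q_odd
  Position 2: read '1', 1-count=2 -> q_even
  Position 3: read '1', 1-count=3 -> q_odd
  Position 4: read '1', 1-count=4 -> q_even
Final state: q_even, total 1s = 4 (even); the DFA requires an odd count -> reject

0


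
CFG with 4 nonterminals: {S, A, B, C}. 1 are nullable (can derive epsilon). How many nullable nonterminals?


Nonterminals: {S, A, B, C}
A nonterminal is nullable if it can derive epsilon
Counting nullable nonterminals: 1
Total nullable = 1

1


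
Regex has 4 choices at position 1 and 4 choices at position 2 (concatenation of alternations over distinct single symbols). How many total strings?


First group: 4 alternatives
Second group: 4 alternatives
Concatenation: each choice from group 1 pairs with each from group 2
Total = 4 x 4 = 16

16


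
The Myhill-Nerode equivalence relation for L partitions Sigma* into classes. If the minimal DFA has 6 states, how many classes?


Myhill-Nerode theorem:
Number of equivalence classes = number of states in minimal DFA
Minimal DFA states = 6
Therefore equivalence classes = 6

6


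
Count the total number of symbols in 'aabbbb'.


String: 'aabbbb'
Counting characters:
  'a' appears 2 time(s)
  'b' appears 4 time(s)
Total length = 2 + 4 = 6

6


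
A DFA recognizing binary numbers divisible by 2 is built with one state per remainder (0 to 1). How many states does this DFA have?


Divisibility by 2 is tracked via the remainder mod 2: 0, 1, ..., 1
The construction assigns one state to each remainder
Number of remainders = 2

2
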